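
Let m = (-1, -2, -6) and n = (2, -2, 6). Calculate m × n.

i: (-2)·6 - (-6)·(-2) = -12 - 12 = -24
j: (-6)·2 - (-1)·6 = -12 - (-6) = -6
k: (-1)·(-2) - (-2)·2 = 2 - (-4) = 6
m × n = (-24, -6, 6)

(-24, -6, 6)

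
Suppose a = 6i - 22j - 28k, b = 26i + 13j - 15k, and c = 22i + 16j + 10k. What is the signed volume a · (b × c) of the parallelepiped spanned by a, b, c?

b × c:
i: 13·10 - (-15)·16 = 130 - (-240) = 370
j: (-15)·22 - 26·10 = -330 - 260 = -590
k: 26·16 - 13·22 = 416 - 286 = 130
b × c = (370, -590, 130)
a · (b × c) = 6·370 + (-22)·(-590) + (-28)·130 = 2220 + 12980 - 3640 = 11560

11560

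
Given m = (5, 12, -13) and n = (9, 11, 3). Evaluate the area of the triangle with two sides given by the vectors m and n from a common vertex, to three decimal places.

114.318

i: 12·3 - (-13)·11 = 36 - (-143) = 179
j: (-13)·9 - 5·3 = -117 - 15 = -132
k: 5·11 - 12·9 = 55 - 108 = -53
m × n = (179, -132, -53)
|m × n| = √(179² + (-132)² + (-53)²) = √52274 ≈ 228.6351
area = ½ · 228.6351 ≈ 114.318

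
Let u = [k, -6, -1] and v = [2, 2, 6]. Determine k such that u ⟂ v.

u · v = k·2 + (-6)·2 + (-1)·6 = -18 + 2k
Set equal to 0: 2k = 18, so k = 9.

9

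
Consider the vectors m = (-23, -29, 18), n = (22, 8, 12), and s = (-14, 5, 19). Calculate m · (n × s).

18874

n × s:
i: 8·19 - 12·5 = 152 - 60 = 92
j: 12·(-14) - 22·19 = -168 - 418 = -586
k: 22·5 - 8·(-14) = 110 - (-112) = 222
n × s = (92, -586, 222)
m · (n × s) = (-23)·92 + (-29)·(-586) + 18·222 = -2116 + 16994 + 3996 = 18874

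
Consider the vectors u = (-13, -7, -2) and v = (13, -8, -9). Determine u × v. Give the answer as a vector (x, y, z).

(47, -143, 195)

i: (-7)·(-9) - (-2)·(-8) = 63 - 16 = 47
j: (-2)·13 - (-13)·(-9) = -26 - 117 = -143
k: (-13)·(-8) - (-7)·13 = 104 - (-91) = 195
u × v = (47, -143, 195)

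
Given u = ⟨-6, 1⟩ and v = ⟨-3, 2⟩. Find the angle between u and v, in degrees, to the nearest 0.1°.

24.2

u · v = (-6)·(-3) + 1·2 = 18 + 2 = 20
|u|² = 36 + 1 = 37,  |u| = √37 ≈ 6.082763
|v|² = 9 + 4 = 13,  |v| = √13 ≈ 3.605551
cos θ = 20 / (6.082763 · 3.605551) ≈ 0.91192
θ = arccos(0.91192) ≈ 24.2°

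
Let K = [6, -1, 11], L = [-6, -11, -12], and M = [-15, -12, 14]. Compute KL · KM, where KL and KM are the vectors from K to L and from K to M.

KL = L − K = (-12, -10, -23)
KM = M − K = (-21, -11, 3)
KL · KM = (-12)·(-21) + (-10)·(-11) + (-23)·3 = 252 + 110 - 69 = 293

293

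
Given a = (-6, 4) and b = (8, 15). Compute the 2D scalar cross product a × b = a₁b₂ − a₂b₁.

-122

(-6)·15 - 4·8 = -90 - 32 = -122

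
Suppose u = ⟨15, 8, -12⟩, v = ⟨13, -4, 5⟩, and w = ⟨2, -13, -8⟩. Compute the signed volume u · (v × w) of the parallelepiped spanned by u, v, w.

v × w:
i: (-4)·(-8) - 5·(-13) = 32 - (-65) = 97
j: 5·2 - 13·(-8) = 10 - (-104) = 114
k: 13·(-13) - (-4)·2 = -169 - (-8) = -161
v × w = (97, 114, -161)
u · (v × w) = 15·97 + 8·114 + (-12)·(-161) = 1455 + 912 + 1932 = 4299

4299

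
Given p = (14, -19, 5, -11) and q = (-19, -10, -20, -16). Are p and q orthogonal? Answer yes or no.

yes

p · q = 14·(-19) + (-19)·(-10) + 5·(-20) + (-11)·(-16) = -266 + 190 - 100 + 176 = 0
Zero, so the vectors are orthogonal.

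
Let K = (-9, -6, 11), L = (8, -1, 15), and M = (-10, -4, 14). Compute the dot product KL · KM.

KL = L − K = (17, 5, 4)
KM = M − K = (-1, 2, 3)
KL · KM = 17·(-1) + 5·2 + 4·3 = -17 + 10 + 12 = 5

5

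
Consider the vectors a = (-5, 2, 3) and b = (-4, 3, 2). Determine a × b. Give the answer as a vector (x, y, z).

(-5, -2, -7)

i: 2·2 - 3·3 = 4 - 9 = -5
j: 3·(-4) - (-5)·2 = -12 - (-10) = -2
k: (-5)·3 - 2·(-4) = -15 - (-8) = -7
a × b = (-5, -2, -7)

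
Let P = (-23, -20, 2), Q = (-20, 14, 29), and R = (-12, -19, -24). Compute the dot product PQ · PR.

PQ = Q − P = (3, 34, 27)
PR = R − P = (11, 1, -26)
PQ · PR = 3·11 + 34·1 + 27·(-26) = 33 + 34 - 702 = -635

-635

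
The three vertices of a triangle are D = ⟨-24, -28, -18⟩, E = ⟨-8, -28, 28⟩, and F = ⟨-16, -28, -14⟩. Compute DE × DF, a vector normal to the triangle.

(0, 304, 0)

DE = (16, 0, 46)
DF = (8, 0, 4)
i: 0·4 - 46·0 = 0 - 0 = 0
j: 46·8 - 16·4 = 368 - 64 = 304
k: 16·0 - 0·8 = 0 - 0 = 0
DE × DF = (0, 304, 0)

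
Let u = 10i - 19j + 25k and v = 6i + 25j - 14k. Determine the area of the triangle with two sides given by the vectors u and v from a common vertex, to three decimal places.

293.886

i: (-19)·(-14) - 25·25 = 266 - 625 = -359
j: 25·6 - 10·(-14) = 150 - (-140) = 290
k: 10·25 - (-19)·6 = 250 - (-114) = 364
u × v = (-359, 290, 364)
|u × v| = √((-359)² + 290² + 364²) = √345477 ≈ 587.7729
area = ½ · 587.7729 ≈ 293.886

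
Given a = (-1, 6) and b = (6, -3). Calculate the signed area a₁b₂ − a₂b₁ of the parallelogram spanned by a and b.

-33

(-1)·(-3) - 6·6 = 3 - 36 = -33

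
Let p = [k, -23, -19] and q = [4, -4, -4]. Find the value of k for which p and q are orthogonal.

-42

p · q = k·4 + (-23)·(-4) + (-19)·(-4) = 168 + 4k
Set equal to 0: 4k = -168, so k = -42.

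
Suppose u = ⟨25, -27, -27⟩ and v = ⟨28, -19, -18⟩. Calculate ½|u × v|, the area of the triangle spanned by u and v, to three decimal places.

208.162

i: (-27)·(-18) - (-27)·(-19) = 486 - 513 = -27
j: (-27)·28 - 25·(-18) = -756 - (-450) = -306
k: 25·(-19) - (-27)·28 = -475 - (-756) = 281
u × v = (-27, -306, 281)
|u × v| = √((-27)² + (-306)² + 281²) = √173326 ≈ 416.3244
area = ½ · 416.3244 ≈ 208.162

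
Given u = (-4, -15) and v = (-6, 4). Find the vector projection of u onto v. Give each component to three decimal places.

(4.154, -2.769)

u · v = (-4)·(-6) + (-15)·4 = 24 - 60 = -36
|v|² = 36 + 16 = 52
proj_v u = (-36/52) · (-6, 4) ≈ (4.154, -2.769)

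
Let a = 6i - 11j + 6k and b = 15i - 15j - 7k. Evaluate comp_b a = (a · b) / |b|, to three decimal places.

9.535

a · b = 6·15 + (-11)·(-15) + 6·(-7) = 90 + 165 - 42 = 213
|b| = √(225 + 225 + 49) = √499 ≈ 22.3383
comp_b a = 213 / √499 ≈ 9.535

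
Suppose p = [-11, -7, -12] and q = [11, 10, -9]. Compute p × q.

(183, -231, -33)

i: (-7)·(-9) - (-12)·10 = 63 - (-120) = 183
j: (-12)·11 - (-11)·(-9) = -132 - 99 = -231
k: (-11)·10 - (-7)·11 = -110 - (-77) = -33
p × q = (183, -231, -33)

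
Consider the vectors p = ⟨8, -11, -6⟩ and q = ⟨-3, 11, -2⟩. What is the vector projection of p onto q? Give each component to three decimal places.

p · q = 8·(-3) + (-11)·11 + (-6)·(-2) = -24 - 121 + 12 = -133
|q|² = 9 + 121 + 4 = 134
proj_q p = (-133/134) · (-3, 11, -2) ≈ (2.978, -10.918, 1.985)

(2.978, -10.918, 1.985)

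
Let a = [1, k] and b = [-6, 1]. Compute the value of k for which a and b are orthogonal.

6

a · b = 1·(-6) + k·1 = -6 + 1k
Set equal to 0: 1k = 6, so k = 6.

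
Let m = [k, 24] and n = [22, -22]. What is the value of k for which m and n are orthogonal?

m · n = k·22 + 24·(-22) = -528 + 22k
Set equal to 0: 22k = 528, so k = 24.

24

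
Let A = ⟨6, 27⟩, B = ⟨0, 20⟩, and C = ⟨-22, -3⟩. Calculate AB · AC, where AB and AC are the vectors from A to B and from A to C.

378

AB = B − A = (-6, -7)
AC = C − A = (-28, -30)
AB · AC = (-6)·(-28) + (-7)·(-30) = 168 + 210 = 378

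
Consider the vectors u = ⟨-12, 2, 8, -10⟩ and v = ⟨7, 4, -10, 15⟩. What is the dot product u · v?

-306

u · v = (-12)·7 + 2·4 + 8·(-10) + (-10)·15 = -84 + 8 - 80 - 150 = -306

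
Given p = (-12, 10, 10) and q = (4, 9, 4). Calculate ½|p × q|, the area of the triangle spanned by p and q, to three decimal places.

i: 10·4 - 10·9 = 40 - 90 = -50
j: 10·4 - (-12)·4 = 40 - (-48) = 88
k: (-12)·9 - 10·4 = -108 - 40 = -148
p × q = (-50, 88, -148)
|p × q| = √((-50)² + 88² + (-148)²) = √32148 ≈ 179.2986
area = ½ · 179.2986 ≈ 89.649

89.649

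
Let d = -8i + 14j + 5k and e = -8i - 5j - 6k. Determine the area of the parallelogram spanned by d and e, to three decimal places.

i: 14·(-6) - 5·(-5) = -84 - (-25) = -59
j: 5·(-8) - (-8)·(-6) = -40 - 48 = -88
k: (-8)·(-5) - 14·(-8) = 40 - (-112) = 152
d × e = (-59, -88, 152)
|d × e| = √((-59)² + (-88)² + 152²) = √34329 ≈ 185.2809

185.281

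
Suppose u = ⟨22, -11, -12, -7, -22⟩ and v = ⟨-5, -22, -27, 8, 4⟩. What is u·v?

312

u · v = 22·(-5) + (-11)·(-22) + (-12)·(-27) + (-7)·8 + (-22)·4 = -110 + 242 + 324 - 56 - 88 = 312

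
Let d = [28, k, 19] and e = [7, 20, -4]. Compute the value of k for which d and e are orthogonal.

d · e = 28·7 + k·20 + 19·(-4) = 120 + 20k
Set equal to 0: 20k = -120, so k = -6.

-6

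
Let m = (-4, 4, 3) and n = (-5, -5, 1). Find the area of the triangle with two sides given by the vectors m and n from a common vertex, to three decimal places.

i: 4·1 - 3·(-5) = 4 - (-15) = 19
j: 3·(-5) - (-4)·1 = -15 - (-4) = -11
k: (-4)·(-5) - 4·(-5) = 20 - (-20) = 40
m × n = (19, -11, 40)
|m × n| = √(19² + (-11)² + 40²) = √2082 ≈ 45.6289
area = ½ · 45.6289 ≈ 22.814

22.814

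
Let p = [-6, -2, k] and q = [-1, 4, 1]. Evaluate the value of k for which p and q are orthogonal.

2

p · q = (-6)·(-1) + (-2)·4 + k·1 = -2 + 1k
Set equal to 0: 1k = 2, so k = 2.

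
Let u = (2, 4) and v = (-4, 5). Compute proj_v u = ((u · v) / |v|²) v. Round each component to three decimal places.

(-1.171, 1.463)

u · v = 2·(-4) + 4·5 = -8 + 20 = 12
|v|² = 16 + 25 = 41
proj_v u = (12/41) · (-4, 5) ≈ (-1.171, 1.463)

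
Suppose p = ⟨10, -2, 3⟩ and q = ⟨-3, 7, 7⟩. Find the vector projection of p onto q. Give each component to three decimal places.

p · q = 10·(-3) + (-2)·7 + 3·7 = -30 - 14 + 21 = -23
|q|² = 9 + 49 + 49 = 107
proj_q p = (-23/107) · (-3, 7, 7) ≈ (0.645, -1.505, -1.505)

(0.645, -1.505, -1.505)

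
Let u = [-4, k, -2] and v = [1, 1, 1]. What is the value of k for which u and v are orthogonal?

6

u · v = (-4)·1 + k·1 + (-2)·1 = -6 + 1k
Set equal to 0: 1k = 6, so k = 6.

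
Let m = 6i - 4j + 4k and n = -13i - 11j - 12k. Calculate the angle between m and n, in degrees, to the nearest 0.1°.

m · n = 6·(-13) + (-4)·(-11) + 4·(-12) = -78 + 44 - 48 = -82
|m|² = 36 + 16 + 16 = 68,  |m| = √68 ≈ 8.246211
|n|² = 169 + 121 + 144 = 434,  |n| = √434 ≈ 20.832667
cos θ = -82 / (8.246211 · 20.832667) ≈ -0.47733
θ = arccos(-0.47733) ≈ 118.5°

118.5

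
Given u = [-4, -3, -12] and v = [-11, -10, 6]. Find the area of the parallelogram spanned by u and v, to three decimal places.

208.396

i: (-3)·6 - (-12)·(-10) = -18 - 120 = -138
j: (-12)·(-11) - (-4)·6 = 132 - (-24) = 156
k: (-4)·(-10) - (-3)·(-11) = 40 - 33 = 7
u × v = (-138, 156, 7)
|u × v| = √((-138)² + 156² + 7²) = √43429 ≈ 208.3963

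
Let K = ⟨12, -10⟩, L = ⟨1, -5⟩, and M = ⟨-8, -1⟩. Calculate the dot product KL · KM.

265

KL = L − K = (-11, 5)
KM = M − K = (-20, 9)
KL · KM = (-11)·(-20) + 5·9 = 220 + 45 = 265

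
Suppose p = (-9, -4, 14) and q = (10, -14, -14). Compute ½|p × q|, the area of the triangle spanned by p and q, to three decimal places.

151.043

i: (-4)·(-14) - 14·(-14) = 56 - (-196) = 252
j: 14·10 - (-9)·(-14) = 140 - 126 = 14
k: (-9)·(-14) - (-4)·10 = 126 - (-40) = 166
p × q = (252, 14, 166)
|p × q| = √(252² + 14² + 166²) = √91256 ≈ 302.0861
area = ½ · 302.0861 ≈ 151.043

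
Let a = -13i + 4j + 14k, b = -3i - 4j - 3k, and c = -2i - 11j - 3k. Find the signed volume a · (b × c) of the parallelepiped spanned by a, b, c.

b × c:
i: (-4)·(-3) - (-3)·(-11) = 12 - 33 = -21
j: (-3)·(-2) - (-3)·(-3) = 6 - 9 = -3
k: (-3)·(-11) - (-4)·(-2) = 33 - 8 = 25
b × c = (-21, -3, 25)
a · (b × c) = (-13)·(-21) + 4·(-3) + 14·25 = 273 - 12 + 350 = 611

611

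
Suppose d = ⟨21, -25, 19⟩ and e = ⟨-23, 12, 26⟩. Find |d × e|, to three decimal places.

1357.020

i: (-25)·26 - 19·12 = -650 - 228 = -878
j: 19·(-23) - 21·26 = -437 - 546 = -983
k: 21·12 - (-25)·(-23) = 252 - 575 = -323
d × e = (-878, -983, -323)
|d × e| = √((-878)² + (-983)² + (-323)²) = √1841502 ≈ 1357.0195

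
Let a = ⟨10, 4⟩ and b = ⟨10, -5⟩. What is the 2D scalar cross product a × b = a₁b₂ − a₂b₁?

-90

10·(-5) - 4·10 = -50 - 40 = -90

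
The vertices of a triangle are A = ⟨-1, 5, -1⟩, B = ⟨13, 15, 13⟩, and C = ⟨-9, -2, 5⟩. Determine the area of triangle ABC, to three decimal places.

126.198

AB = (14, 10, 14),  AC = (-8, -7, 6)
i: 10·6 - 14·(-7) = 60 - (-98) = 158
j: 14·(-8) - 14·6 = -112 - 84 = -196
k: 14·(-7) - 10·(-8) = -98 - (-80) = -18
AB × AC = (158, -196, -18)
|AB × AC| = √63704 ≈ 252.3965
area = ½ · 252.3965 ≈ 126.198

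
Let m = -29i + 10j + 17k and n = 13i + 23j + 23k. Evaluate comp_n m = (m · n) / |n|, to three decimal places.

m · n = (-29)·13 + 10·23 + 17·23 = -377 + 230 + 391 = 244
|n| = √(169 + 529 + 529) = √1227 ≈ 35.0286
comp_n m = 244 / √1227 ≈ 6.966

6.966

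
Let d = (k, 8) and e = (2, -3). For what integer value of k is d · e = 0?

12

d · e = k·2 + 8·(-3) = -24 + 2k
Set equal to 0: 2k = 24, so k = 12.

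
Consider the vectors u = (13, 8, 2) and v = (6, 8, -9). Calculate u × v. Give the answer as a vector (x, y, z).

(-88, 129, 56)

i: 8·(-9) - 2·8 = -72 - 16 = -88
j: 2·6 - 13·(-9) = 12 - (-117) = 129
k: 13·8 - 8·6 = 104 - 48 = 56
u × v = (-88, 129, 56)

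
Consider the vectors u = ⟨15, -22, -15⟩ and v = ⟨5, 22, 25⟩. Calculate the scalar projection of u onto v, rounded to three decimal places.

-23.281

u · v = 15·5 + (-22)·22 + (-15)·25 = 75 - 484 - 375 = -784
|v| = √(25 + 484 + 625) = √1134 ≈ 33.6749
comp_v u = -784 / √1134 ≈ -23.281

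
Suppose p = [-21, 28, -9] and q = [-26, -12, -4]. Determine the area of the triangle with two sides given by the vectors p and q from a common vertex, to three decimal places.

i: 28·(-4) - (-9)·(-12) = -112 - 108 = -220
j: (-9)·(-26) - (-21)·(-4) = 234 - 84 = 150
k: (-21)·(-12) - 28·(-26) = 252 - (-728) = 980
p × q = (-220, 150, 980)
|p × q| = √((-220)² + 150² + 980²) = √1031300 ≈ 1015.5294
area = ½ · 1015.5294 ≈ 507.765

507.765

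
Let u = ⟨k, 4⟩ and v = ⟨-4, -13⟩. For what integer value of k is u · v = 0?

u · v = k·(-4) + 4·(-13) = -52 - 4k
Set equal to 0: -4k = 52, so k = -13.

-13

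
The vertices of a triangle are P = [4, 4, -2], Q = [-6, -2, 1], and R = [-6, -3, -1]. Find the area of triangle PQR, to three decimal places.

PQ = (-10, -6, 3),  PR = (-10, -7, 1)
i: (-6)·1 - 3·(-7) = -6 - (-21) = 15
j: 3·(-10) - (-10)·1 = -30 - (-10) = -20
k: (-10)·(-7) - (-6)·(-10) = 70 - 60 = 10
PQ × PR = (15, -20, 10)
|PQ × PR| = √725 ≈ 26.9258
area = ½ · 26.9258 ≈ 13.463

13.463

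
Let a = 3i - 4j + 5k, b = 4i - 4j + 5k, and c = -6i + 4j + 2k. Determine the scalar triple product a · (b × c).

28

b × c:
i: (-4)·2 - 5·4 = -8 - 20 = -28
j: 5·(-6) - 4·2 = -30 - 8 = -38
k: 4·4 - (-4)·(-6) = 16 - 24 = -8
b × c = (-28, -38, -8)
a · (b × c) = 3·(-28) + (-4)·(-38) + 5·(-8) = -84 + 152 - 40 = 28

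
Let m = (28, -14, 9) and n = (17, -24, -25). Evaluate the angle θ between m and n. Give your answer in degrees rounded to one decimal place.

m · n = 28·17 + (-14)·(-24) + 9·(-25) = 476 + 336 - 225 = 587
|m|² = 784 + 196 + 81 = 1061,  |m| = √1061 ≈ 32.572995
|n|² = 289 + 576 + 625 = 1490,  |n| = √1490 ≈ 38.600518
cos θ = 587 / (32.572995 · 38.600518) ≈ 0.46686
θ = arccos(0.46686) ≈ 62.2°

62.2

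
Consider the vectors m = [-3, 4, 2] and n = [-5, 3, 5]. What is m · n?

37

m · n = (-3)·(-5) + 4·3 + 2·5 = 15 + 12 + 10 = 37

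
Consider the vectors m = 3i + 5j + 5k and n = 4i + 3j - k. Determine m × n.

(-20, 23, -11)

i: 5·(-1) - 5·3 = -5 - 15 = -20
j: 5·4 - 3·(-1) = 20 - (-3) = 23
k: 3·3 - 5·4 = 9 - 20 = -11
m × n = (-20, 23, -11)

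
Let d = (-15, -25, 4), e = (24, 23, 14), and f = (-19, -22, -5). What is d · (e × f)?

391

e × f:
i: 23·(-5) - 14·(-22) = -115 - (-308) = 193
j: 14·(-19) - 24·(-5) = -266 - (-120) = -146
k: 24·(-22) - 23·(-19) = -528 - (-437) = -91
e × f = (193, -146, -91)
d · (e × f) = (-15)·193 + (-25)·(-146) + 4·(-91) = -2895 + 3650 - 364 = 391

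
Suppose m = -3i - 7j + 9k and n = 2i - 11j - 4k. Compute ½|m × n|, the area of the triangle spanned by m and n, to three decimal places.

67.775

i: (-7)·(-4) - 9·(-11) = 28 - (-99) = 127
j: 9·2 - (-3)·(-4) = 18 - 12 = 6
k: (-3)·(-11) - (-7)·2 = 33 - (-14) = 47
m × n = (127, 6, 47)
|m × n| = √(127² + 6² + 47²) = √18374 ≈ 135.5507
area = ½ · 135.5507 ≈ 67.775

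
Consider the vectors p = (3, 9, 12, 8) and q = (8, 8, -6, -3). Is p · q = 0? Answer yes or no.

yes

p · q = 3·8 + 9·8 + 12·(-6) + 8·(-3) = 24 + 72 - 72 - 24 = 0
Zero, so the vectors are orthogonal.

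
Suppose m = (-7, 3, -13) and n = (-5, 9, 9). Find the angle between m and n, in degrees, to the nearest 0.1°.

m · n = (-7)·(-5) + 3·9 + (-13)·9 = 35 + 27 - 117 = -55
|m|² = 49 + 9 + 169 = 227,  |m| = √227 ≈ 15.066519
|n|² = 25 + 81 + 81 = 187,  |n| = √187 ≈ 13.674794
cos θ = -55 / (15.066519 · 13.674794) ≈ -0.26695
θ = arccos(-0.26695) ≈ 105.5°

105.5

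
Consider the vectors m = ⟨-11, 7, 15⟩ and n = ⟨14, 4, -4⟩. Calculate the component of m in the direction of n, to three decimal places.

m · n = (-11)·14 + 7·4 + 15·(-4) = -154 + 28 - 60 = -186
|n| = √(196 + 16 + 16) = √228 ≈ 15.0997
comp_n m = -186 / √228 ≈ -12.318

-12.318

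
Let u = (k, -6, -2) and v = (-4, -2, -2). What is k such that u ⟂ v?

u · v = k·(-4) + (-6)·(-2) + (-2)·(-2) = 16 - 4k
Set equal to 0: -4k = -16, so k = 4.

4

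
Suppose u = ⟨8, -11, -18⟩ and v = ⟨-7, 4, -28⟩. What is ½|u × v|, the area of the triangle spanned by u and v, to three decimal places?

i: (-11)·(-28) - (-18)·4 = 308 - (-72) = 380
j: (-18)·(-7) - 8·(-28) = 126 - (-224) = 350
k: 8·4 - (-11)·(-7) = 32 - 77 = -45
u × v = (380, 350, -45)
|u × v| = √(380² + 350² + (-45)²) = √268925 ≈ 518.5798
area = ½ · 518.5798 ≈ 259.290

259.290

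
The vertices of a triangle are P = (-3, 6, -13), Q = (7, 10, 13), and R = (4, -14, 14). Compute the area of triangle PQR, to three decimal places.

PQ = (10, 4, 26),  PR = (7, -20, 27)
i: 4·27 - 26·(-20) = 108 - (-520) = 628
j: 26·7 - 10·27 = 182 - 270 = -88
k: 10·(-20) - 4·7 = -200 - 28 = -228
PQ × PR = (628, -88, -228)
|PQ × PR| = √454112 ≈ 673.8783
area = ½ · 673.8783 ≈ 336.939

336.939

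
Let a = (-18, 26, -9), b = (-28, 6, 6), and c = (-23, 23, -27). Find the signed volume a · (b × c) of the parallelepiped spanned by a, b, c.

-13290

b × c:
i: 6·(-27) - 6·23 = -162 - 138 = -300
j: 6·(-23) - (-28)·(-27) = -138 - 756 = -894
k: (-28)·23 - 6·(-23) = -644 - (-138) = -506
b × c = (-300, -894, -506)
a · (b × c) = (-18)·(-300) + 26·(-894) + (-9)·(-506) = 5400 - 23244 + 4554 = -13290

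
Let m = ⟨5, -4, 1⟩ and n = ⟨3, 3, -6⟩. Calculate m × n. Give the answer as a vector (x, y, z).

i: (-4)·(-6) - 1·3 = 24 - 3 = 21
j: 1·3 - 5·(-6) = 3 - (-30) = 33
k: 5·3 - (-4)·3 = 15 - (-12) = 27
m × n = (21, 33, 27)

(21, 33, 27)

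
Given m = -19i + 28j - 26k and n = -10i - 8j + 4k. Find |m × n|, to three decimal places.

i: 28·4 - (-26)·(-8) = 112 - 208 = -96
j: (-26)·(-10) - (-19)·4 = 260 - (-76) = 336
k: (-19)·(-8) - 28·(-10) = 152 - (-280) = 432
m × n = (-96, 336, 432)
|m × n| = √((-96)² + 336² + 432²) = √308736 ≈ 555.6402

555.640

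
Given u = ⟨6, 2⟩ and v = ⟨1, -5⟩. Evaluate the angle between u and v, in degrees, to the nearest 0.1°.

u · v = 6·1 + 2·(-5) = 6 - 10 = -4
|u|² = 36 + 4 = 40,  |u| = √40 ≈ 6.324555
|v|² = 1 + 25 = 26,  |v| = √26 ≈ 5.099020
cos θ = -4 / (6.324555 · 5.099020) ≈ -0.12403
θ = arccos(-0.12403) ≈ 97.1°

97.1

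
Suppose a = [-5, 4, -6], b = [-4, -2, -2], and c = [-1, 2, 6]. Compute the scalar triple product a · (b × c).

204

b × c:
i: (-2)·6 - (-2)·2 = -12 - (-4) = -8
j: (-2)·(-1) - (-4)·6 = 2 - (-24) = 26
k: (-4)·2 - (-2)·(-1) = -8 - 2 = -10
b × c = (-8, 26, -10)
a · (b × c) = (-5)·(-8) + 4·26 + (-6)·(-10) = 40 + 104 + 60 = 204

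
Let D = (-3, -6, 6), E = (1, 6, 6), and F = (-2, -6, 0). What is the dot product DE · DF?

DE = E − D = (4, 12, 0)
DF = F − D = (1, 0, -6)
DE · DF = 4·1 + 12·0 + 0·(-6) = 4 + 0 + 0 = 4

4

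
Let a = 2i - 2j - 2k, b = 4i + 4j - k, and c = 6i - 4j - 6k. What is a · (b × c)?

-12

b × c:
i: 4·(-6) - (-1)·(-4) = -24 - 4 = -28
j: (-1)·6 - 4·(-6) = -6 - (-24) = 18
k: 4·(-4) - 4·6 = -16 - 24 = -40
b × c = (-28, 18, -40)
a · (b × c) = 2·(-28) + (-2)·18 + (-2)·(-40) = -56 - 36 + 80 = -12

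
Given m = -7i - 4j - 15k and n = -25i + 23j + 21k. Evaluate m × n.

i: (-4)·21 - (-15)·23 = -84 - (-345) = 261
j: (-15)·(-25) - (-7)·21 = 375 - (-147) = 522
k: (-7)·23 - (-4)·(-25) = -161 - 100 = -261
m × n = (261, 522, -261)

(261, 522, -261)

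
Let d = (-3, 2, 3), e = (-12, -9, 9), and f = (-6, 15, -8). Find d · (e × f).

-813

e × f:
i: (-9)·(-8) - 9·15 = 72 - 135 = -63
j: 9·(-6) - (-12)·(-8) = -54 - 96 = -150
k: (-12)·15 - (-9)·(-6) = -180 - 54 = -234
e × f = (-63, -150, -234)
d · (e × f) = (-3)·(-63) + 2·(-150) + 3·(-234) = 189 - 300 - 702 = -813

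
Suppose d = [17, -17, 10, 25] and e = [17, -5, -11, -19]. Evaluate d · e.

-211

d · e = 17·17 + (-17)·(-5) + 10·(-11) + 25·(-19) = 289 + 85 - 110 - 475 = -211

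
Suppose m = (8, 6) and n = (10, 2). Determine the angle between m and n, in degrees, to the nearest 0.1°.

25.6

m · n = 8·10 + 6·2 = 80 + 12 = 92
|m|² = 64 + 36 = 100,  |m| = √100 ≈ 10.000000
|n|² = 100 + 4 = 104,  |n| = √104 ≈ 10.198039
cos θ = 92 / (10.000000 · 10.198039) ≈ 0.90213
θ = arccos(0.90213) ≈ 25.6°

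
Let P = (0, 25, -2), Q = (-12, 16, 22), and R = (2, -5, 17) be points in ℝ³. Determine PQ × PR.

(549, 276, 378)

PQ = (-12, -9, 24)
PR = (2, -30, 19)
i: (-9)·19 - 24·(-30) = -171 - (-720) = 549
j: 24·2 - (-12)·19 = 48 - (-228) = 276
k: (-12)·(-30) - (-9)·2 = 360 - (-18) = 378
PQ × PR = (549, 276, 378)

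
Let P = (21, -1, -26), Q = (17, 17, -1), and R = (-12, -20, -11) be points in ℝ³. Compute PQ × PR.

(745, -765, 670)

PQ = (-4, 18, 25)
PR = (-33, -19, 15)
i: 18·15 - 25·(-19) = 270 - (-475) = 745
j: 25·(-33) - (-4)·15 = -825 - (-60) = -765
k: (-4)·(-19) - 18·(-33) = 76 - (-594) = 670
PQ × PR = (745, -765, 670)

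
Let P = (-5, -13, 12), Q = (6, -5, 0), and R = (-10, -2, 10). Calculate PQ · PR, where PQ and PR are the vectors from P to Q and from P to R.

PQ = Q − P = (11, 8, -12)
PR = R − P = (-5, 11, -2)
PQ · PR = 11·(-5) + 8·11 + (-12)·(-2) = -55 + 88 + 24 = 57

57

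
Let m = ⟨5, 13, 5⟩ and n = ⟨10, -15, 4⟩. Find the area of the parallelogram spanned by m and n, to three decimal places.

i: 13·4 - 5·(-15) = 52 - (-75) = 127
j: 5·10 - 5·4 = 50 - 20 = 30
k: 5·(-15) - 13·10 = -75 - 130 = -205
m × n = (127, 30, -205)
|m × n| = √(127² + 30² + (-205)²) = √59054 ≈ 243.0103

243.010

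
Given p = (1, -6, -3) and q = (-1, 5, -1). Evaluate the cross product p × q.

(21, 4, -1)

i: (-6)·(-1) - (-3)·5 = 6 - (-15) = 21
j: (-3)·(-1) - 1·(-1) = 3 - (-1) = 4
k: 1·5 - (-6)·(-1) = 5 - 6 = -1
p × q = (21, 4, -1)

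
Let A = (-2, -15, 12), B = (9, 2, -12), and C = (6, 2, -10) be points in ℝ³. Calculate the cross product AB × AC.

AB = (11, 17, -24)
AC = (8, 17, -22)
i: 17·(-22) - (-24)·17 = -374 - (-408) = 34
j: (-24)·8 - 11·(-22) = -192 - (-242) = 50
k: 11·17 - 17·8 = 187 - 136 = 51
AB × AC = (34, 50, 51)

(34, 50, 51)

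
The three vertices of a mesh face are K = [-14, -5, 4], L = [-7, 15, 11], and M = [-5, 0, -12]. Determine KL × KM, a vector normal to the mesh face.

KL = (7, 20, 7)
KM = (9, 5, -16)
i: 20·(-16) - 7·5 = -320 - 35 = -355
j: 7·9 - 7·(-16) = 63 - (-112) = 175
k: 7·5 - 20·9 = 35 - 180 = -145
KL × KM = (-355, 175, -145)

(-355, 175, -145)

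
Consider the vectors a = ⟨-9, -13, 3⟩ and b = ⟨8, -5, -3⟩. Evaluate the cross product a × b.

i: (-13)·(-3) - 3·(-5) = 39 - (-15) = 54
j: 3·8 - (-9)·(-3) = 24 - 27 = -3
k: (-9)·(-5) - (-13)·8 = 45 - (-104) = 149
a × b = (54, -3, 149)

(54, -3, 149)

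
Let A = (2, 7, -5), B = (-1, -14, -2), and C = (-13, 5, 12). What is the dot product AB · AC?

AB = B − A = (-3, -21, 3)
AC = C − A = (-15, -2, 17)
AB · AC = (-3)·(-15) + (-21)·(-2) + 3·17 = 45 + 42 + 51 = 138

138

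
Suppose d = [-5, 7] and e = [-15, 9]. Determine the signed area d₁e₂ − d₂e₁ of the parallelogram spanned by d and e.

60

(-5)·9 - 7·(-15) = -45 - (-105) = 60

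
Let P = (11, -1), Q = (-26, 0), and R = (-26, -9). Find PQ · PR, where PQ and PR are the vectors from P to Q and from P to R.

PQ = Q − P = (-37, 1)
PR = R − P = (-37, -8)
PQ · PR = (-37)·(-37) + 1·(-8) = 1369 - 8 = 1361

1361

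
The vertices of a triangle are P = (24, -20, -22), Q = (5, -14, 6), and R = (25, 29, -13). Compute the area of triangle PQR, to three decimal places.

814.662

PQ = (-19, 6, 28),  PR = (1, 49, 9)
i: 6·9 - 28·49 = 54 - 1372 = -1318
j: 28·1 - (-19)·9 = 28 - (-171) = 199
k: (-19)·49 - 6·1 = -931 - 6 = -937
PQ × PR = (-1318, 199, -937)
|PQ × PR| = √2654694 ≈ 1629.3232
area = ½ · 1629.3232 ≈ 814.662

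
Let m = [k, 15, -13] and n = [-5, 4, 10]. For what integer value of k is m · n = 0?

m · n = k·(-5) + 15·4 + (-13)·10 = -70 - 5k
Set equal to 0: -5k = 70, so k = -14.

-14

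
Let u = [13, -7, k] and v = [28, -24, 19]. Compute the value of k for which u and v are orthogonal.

-28

u · v = 13·28 + (-7)·(-24) + k·19 = 532 + 19k
Set equal to 0: 19k = -532, so k = -28.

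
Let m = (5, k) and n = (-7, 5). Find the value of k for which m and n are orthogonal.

m · n = 5·(-7) + k·5 = -35 + 5k
Set equal to 0: 5k = 35, so k = 7.

7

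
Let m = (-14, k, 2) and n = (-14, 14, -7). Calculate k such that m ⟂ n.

m · n = (-14)·(-14) + k·14 + 2·(-7) = 182 + 14k
Set equal to 0: 14k = -182, so k = -13.

-13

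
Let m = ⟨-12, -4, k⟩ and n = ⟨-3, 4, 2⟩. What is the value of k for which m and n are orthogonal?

-10

m · n = (-12)·(-3) + (-4)·4 + k·2 = 20 + 2k
Set equal to 0: 2k = -20, so k = -10.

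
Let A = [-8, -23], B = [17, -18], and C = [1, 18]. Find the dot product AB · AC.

430

AB = B − A = (25, 5)
AC = C − A = (9, 41)
AB · AC = 25·9 + 5·41 = 225 + 205 = 430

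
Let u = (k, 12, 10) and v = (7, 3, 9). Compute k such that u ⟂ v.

u · v = k·7 + 12·3 + 10·9 = 126 + 7k
Set equal to 0: 7k = -126, so k = -18.

-18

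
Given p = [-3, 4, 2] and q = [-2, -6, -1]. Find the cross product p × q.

i: 4·(-1) - 2·(-6) = -4 - (-12) = 8
j: 2·(-2) - (-3)·(-1) = -4 - 3 = -7
k: (-3)·(-6) - 4·(-2) = 18 - (-8) = 26
p × q = (8, -7, 26)

(8, -7, 26)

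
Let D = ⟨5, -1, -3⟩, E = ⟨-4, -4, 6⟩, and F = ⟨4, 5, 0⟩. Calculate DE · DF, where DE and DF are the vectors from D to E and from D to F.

DE = E − D = (-9, -3, 9)
DF = F − D = (-1, 6, 3)
DE · DF = (-9)·(-1) + (-3)·6 + 9·3 = 9 - 18 + 27 = 18

18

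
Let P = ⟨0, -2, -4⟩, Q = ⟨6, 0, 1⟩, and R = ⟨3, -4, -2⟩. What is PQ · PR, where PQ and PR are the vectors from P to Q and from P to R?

PQ = Q − P = (6, 2, 5)
PR = R − P = (3, -2, 2)
PQ · PR = 6·3 + 2·(-2) + 5·2 = 18 - 4 + 10 = 24

24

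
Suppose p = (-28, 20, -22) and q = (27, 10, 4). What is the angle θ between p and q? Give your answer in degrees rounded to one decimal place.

p · q = (-28)·27 + 20·10 + (-22)·4 = -756 + 200 - 88 = -644
|p|² = 784 + 400 + 484 = 1668,  |p| = √1668 ≈ 40.841156
|q|² = 729 + 100 + 16 = 845,  |q| = √845 ≈ 29.068884
cos θ = -644 / (40.841156 · 29.068884) ≈ -0.54245
θ = arccos(-0.54245) ≈ 122.9°

122.9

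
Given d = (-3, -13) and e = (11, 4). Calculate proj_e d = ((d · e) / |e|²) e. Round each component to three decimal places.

(-6.825, -2.482)

d · e = (-3)·11 + (-13)·4 = -33 - 52 = -85
|e|² = 121 + 16 = 137
proj_e d = (-85/137) · (11, 4) ≈ (-6.825, -2.482)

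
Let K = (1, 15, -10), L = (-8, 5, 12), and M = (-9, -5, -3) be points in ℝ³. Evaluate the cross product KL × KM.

KL = (-9, -10, 22)
KM = (-10, -20, 7)
i: (-10)·7 - 22·(-20) = -70 - (-440) = 370
j: 22·(-10) - (-9)·7 = -220 - (-63) = -157
k: (-9)·(-20) - (-10)·(-10) = 180 - 100 = 80
KL × KM = (370, -157, 80)

(370, -157, 80)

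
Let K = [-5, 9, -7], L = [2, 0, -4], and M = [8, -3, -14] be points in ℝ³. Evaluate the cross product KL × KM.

(99, 88, 33)

KL = (7, -9, 3)
KM = (13, -12, -7)
i: (-9)·(-7) - 3·(-12) = 63 - (-36) = 99
j: 3·13 - 7·(-7) = 39 - (-49) = 88
k: 7·(-12) - (-9)·13 = -84 - (-117) = 33
KL × KM = (99, 88, 33)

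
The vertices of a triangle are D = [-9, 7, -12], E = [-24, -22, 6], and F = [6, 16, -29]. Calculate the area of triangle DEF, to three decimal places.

223.487

DE = (-15, -29, 18),  DF = (15, 9, -17)
i: (-29)·(-17) - 18·9 = 493 - 162 = 331
j: 18·15 - (-15)·(-17) = 270 - 255 = 15
k: (-15)·9 - (-29)·15 = -135 - (-435) = 300
DE × DF = (331, 15, 300)
|DE × DF| = √199786 ≈ 446.9743
area = ½ · 446.9743 ≈ 223.487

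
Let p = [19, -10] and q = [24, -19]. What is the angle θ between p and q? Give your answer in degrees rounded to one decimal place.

10.6

p · q = 19·24 + (-10)·(-19) = 456 + 190 = 646
|p|² = 361 + 100 = 461,  |p| = √461 ≈ 21.470911
|q|² = 576 + 361 = 937,  |q| = √937 ≈ 30.610456
cos θ = 646 / (21.470911 · 30.610456) ≈ 0.98291
θ = arccos(0.98291) ≈ 10.6°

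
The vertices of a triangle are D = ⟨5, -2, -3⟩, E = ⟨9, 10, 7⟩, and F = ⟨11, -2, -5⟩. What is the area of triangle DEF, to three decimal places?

DE = (4, 12, 10),  DF = (6, 0, -2)
i: 12·(-2) - 10·0 = -24 - 0 = -24
j: 10·6 - 4·(-2) = 60 - (-8) = 68
k: 4·0 - 12·6 = 0 - 72 = -72
DE × DF = (-24, 68, -72)
|DE × DF| = √10384 ≈ 101.9019
area = ½ · 101.9019 ≈ 50.951

50.951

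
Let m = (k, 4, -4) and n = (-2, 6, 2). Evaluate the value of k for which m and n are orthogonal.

8

m · n = k·(-2) + 4·6 + (-4)·2 = 16 - 2k
Set equal to 0: -2k = -16, so k = 8.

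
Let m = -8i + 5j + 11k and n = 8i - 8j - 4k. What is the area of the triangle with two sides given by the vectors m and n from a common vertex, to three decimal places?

i: 5·(-4) - 11·(-8) = -20 - (-88) = 68
j: 11·8 - (-8)·(-4) = 88 - 32 = 56
k: (-8)·(-8) - 5·8 = 64 - 40 = 24
m × n = (68, 56, 24)
|m × n| = √(68² + 56² + 24²) = √8336 ≈ 91.3017
area = ½ · 91.3017 ≈ 45.651

45.651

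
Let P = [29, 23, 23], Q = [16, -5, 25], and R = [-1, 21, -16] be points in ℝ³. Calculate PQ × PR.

(1096, -567, -814)

PQ = (-13, -28, 2)
PR = (-30, -2, -39)
i: (-28)·(-39) - 2·(-2) = 1092 - (-4) = 1096
j: 2·(-30) - (-13)·(-39) = -60 - 507 = -567
k: (-13)·(-2) - (-28)·(-30) = 26 - 840 = -814
PQ × PR = (1096, -567, -814)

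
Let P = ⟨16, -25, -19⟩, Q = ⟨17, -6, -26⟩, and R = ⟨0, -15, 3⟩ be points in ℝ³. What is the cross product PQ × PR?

(488, 90, 314)

PQ = (1, 19, -7)
PR = (-16, 10, 22)
i: 19·22 - (-7)·10 = 418 - (-70) = 488
j: (-7)·(-16) - 1·22 = 112 - 22 = 90
k: 1·10 - 19·(-16) = 10 - (-304) = 314
PQ × PR = (488, 90, 314)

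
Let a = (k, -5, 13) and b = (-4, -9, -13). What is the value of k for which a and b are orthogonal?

-31

a · b = k·(-4) + (-5)·(-9) + 13·(-13) = -124 - 4k
Set equal to 0: -4k = 124, so k = -31.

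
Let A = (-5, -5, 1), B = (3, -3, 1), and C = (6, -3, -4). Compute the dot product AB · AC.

AB = B − A = (8, 2, 0)
AC = C − A = (11, 2, -5)
AB · AC = 8·11 + 2·2 + 0·(-5) = 88 + 4 + 0 = 92

92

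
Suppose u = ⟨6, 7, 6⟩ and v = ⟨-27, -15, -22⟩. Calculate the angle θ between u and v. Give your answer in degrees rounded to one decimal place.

163.0

u · v = 6·(-27) + 7·(-15) + 6·(-22) = -162 - 105 - 132 = -399
|u|² = 36 + 49 + 36 = 121,  |u| = √121 ≈ 11.000000
|v|² = 729 + 225 + 484 = 1438,  |v| = √1438 ≈ 37.920970
cos θ = -399 / (11.000000 · 37.920970) ≈ -0.95653
θ = arccos(-0.95653) ≈ 163.0°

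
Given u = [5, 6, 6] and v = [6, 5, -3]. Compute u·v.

42

u · v = 5·6 + 6·5 + 6·(-3) = 30 + 30 - 18 = 42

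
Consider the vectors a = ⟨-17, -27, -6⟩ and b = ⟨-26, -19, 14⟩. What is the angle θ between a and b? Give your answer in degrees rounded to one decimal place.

40.2

a · b = (-17)·(-26) + (-27)·(-19) + (-6)·14 = 442 + 513 - 84 = 871
|a|² = 289 + 729 + 36 = 1054,  |a| = √1054 ≈ 32.465366
|b|² = 676 + 361 + 196 = 1233,  |b| = √1233 ≈ 35.114100
cos θ = 871 / (32.465366 · 35.114100) ≈ 0.76404
θ = arccos(0.76404) ≈ 40.2°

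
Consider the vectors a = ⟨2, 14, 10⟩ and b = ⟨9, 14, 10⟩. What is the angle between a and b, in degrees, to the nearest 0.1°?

a · b = 2·9 + 14·14 + 10·10 = 18 + 196 + 100 = 314
|a|² = 4 + 196 + 100 = 300,  |a| = √300 ≈ 17.320508
|b|² = 81 + 196 + 100 = 377,  |b| = √377 ≈ 19.416488
cos θ = 314 / (17.320508 · 19.416488) ≈ 0.93368
θ = arccos(0.93368) ≈ 21.0°

21.0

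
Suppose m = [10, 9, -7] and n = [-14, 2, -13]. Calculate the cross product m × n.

i: 9·(-13) - (-7)·2 = -117 - (-14) = -103
j: (-7)·(-14) - 10·(-13) = 98 - (-130) = 228
k: 10·2 - 9·(-14) = 20 - (-126) = 146
m × n = (-103, 228, 146)

(-103, 228, 146)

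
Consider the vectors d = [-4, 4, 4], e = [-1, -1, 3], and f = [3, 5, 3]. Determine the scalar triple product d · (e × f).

112

e × f:
i: (-1)·3 - 3·5 = -3 - 15 = -18
j: 3·3 - (-1)·3 = 9 - (-3) = 12
k: (-1)·5 - (-1)·3 = -5 - (-3) = -2
e × f = (-18, 12, -2)
d · (e × f) = (-4)·(-18) + 4·12 + 4·(-2) = 72 + 48 - 8 = 112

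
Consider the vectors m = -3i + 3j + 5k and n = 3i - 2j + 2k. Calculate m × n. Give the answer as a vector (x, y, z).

i: 3·2 - 5·(-2) = 6 - (-10) = 16
j: 5·3 - (-3)·2 = 15 - (-6) = 21
k: (-3)·(-2) - 3·3 = 6 - 9 = -3
m × n = (16, 21, -3)

(16, 21, -3)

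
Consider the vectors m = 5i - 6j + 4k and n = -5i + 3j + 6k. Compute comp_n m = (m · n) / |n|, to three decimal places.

-2.271

m · n = 5·(-5) + (-6)·3 + 4·6 = -25 - 18 + 24 = -19
|n| = √(25 + 9 + 36) = √70 ≈ 8.3666
comp_n m = -19 / √70 ≈ -2.271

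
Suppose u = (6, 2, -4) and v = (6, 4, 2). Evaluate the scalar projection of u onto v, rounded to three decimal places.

4.811

u · v = 6·6 + 2·4 + (-4)·2 = 36 + 8 - 8 = 36
|v| = √(36 + 16 + 4) = √56 ≈ 7.4833
comp_v u = 36 / √56 ≈ 4.811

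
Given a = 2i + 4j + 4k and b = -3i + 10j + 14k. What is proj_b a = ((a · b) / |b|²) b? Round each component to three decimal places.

(-0.885, 2.951, 4.131)

a · b = 2·(-3) + 4·10 + 4·14 = -6 + 40 + 56 = 90
|b|² = 9 + 100 + 196 = 305
proj_b a = (90/305) · (-3, 10, 14) ≈ (-0.885, 2.951, 4.131)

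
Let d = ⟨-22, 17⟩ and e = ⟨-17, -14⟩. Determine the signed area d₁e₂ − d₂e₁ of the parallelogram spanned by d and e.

(-22)·(-14) - 17·(-17) = 308 - (-289) = 597

597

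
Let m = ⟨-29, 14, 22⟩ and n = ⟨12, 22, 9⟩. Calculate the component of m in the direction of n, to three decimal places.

5.934

m · n = (-29)·12 + 14·22 + 22·9 = -348 + 308 + 198 = 158
|n| = √(144 + 484 + 81) = √709 ≈ 26.6271
comp_n m = 158 / √709 ≈ 5.934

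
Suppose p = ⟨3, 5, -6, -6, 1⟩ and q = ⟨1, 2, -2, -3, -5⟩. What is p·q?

38

p · q = 3·1 + 5·2 + (-6)·(-2) + (-6)·(-3) + 1·(-5) = 3 + 10 + 12 + 18 - 5 = 38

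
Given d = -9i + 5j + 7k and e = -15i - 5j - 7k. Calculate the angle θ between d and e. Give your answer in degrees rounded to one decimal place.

73.5

d · e = (-9)·(-15) + 5·(-5) + 7·(-7) = 135 - 25 - 49 = 61
|d|² = 81 + 25 + 49 = 155,  |d| = √155 ≈ 12.449900
|e|² = 225 + 25 + 49 = 299,  |e| = √299 ≈ 17.291616
cos θ = 61 / (12.449900 · 17.291616) ≈ 0.28335
θ = arccos(0.28335) ≈ 73.5°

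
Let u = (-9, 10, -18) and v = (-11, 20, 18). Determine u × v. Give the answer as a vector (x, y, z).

(540, 360, -70)

i: 10·18 - (-18)·20 = 180 - (-360) = 540
j: (-18)·(-11) - (-9)·18 = 198 - (-162) = 360
k: (-9)·20 - 10·(-11) = -180 - (-110) = -70
u × v = (540, 360, -70)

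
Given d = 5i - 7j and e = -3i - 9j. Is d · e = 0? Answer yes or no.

d · e = 5·(-3) + (-7)·(-9) = -15 + 63 = 48
Nonzero, so the vectors are not orthogonal.

no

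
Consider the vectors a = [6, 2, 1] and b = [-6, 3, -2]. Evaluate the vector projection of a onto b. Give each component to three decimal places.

(3.918, -1.959, 1.306)

a · b = 6·(-6) + 2·3 + 1·(-2) = -36 + 6 - 2 = -32
|b|² = 36 + 9 + 4 = 49
proj_b a = (-32/49) · (-6, 3, -2) ≈ (3.918, -1.959, 1.306)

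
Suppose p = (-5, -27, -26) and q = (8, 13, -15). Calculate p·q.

-1

p · q = (-5)·8 + (-27)·13 + (-26)·(-15) = -40 - 351 + 390 = -1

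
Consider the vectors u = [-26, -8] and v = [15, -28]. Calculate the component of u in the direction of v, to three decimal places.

u · v = (-26)·15 + (-8)·(-28) = -390 + 224 = -166
|v| = √(225 + 784) = √1009 ≈ 31.7648
comp_v u = -166 / √1009 ≈ -5.226

-5.226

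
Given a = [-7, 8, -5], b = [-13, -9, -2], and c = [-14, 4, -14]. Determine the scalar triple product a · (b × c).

-1280

b × c:
i: (-9)·(-14) - (-2)·4 = 126 - (-8) = 134
j: (-2)·(-14) - (-13)·(-14) = 28 - 182 = -154
k: (-13)·4 - (-9)·(-14) = -52 - 126 = -178
b × c = (134, -154, -178)
a · (b × c) = (-7)·134 + 8·(-154) + (-5)·(-178) = -938 - 1232 + 890 = -1280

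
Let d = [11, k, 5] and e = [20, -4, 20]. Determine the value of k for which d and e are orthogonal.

d · e = 11·20 + k·(-4) + 5·20 = 320 - 4k
Set equal to 0: -4k = -320, so k = 80.

80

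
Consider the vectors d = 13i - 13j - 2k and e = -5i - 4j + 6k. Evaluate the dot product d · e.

d · e = 13·(-5) + (-13)·(-4) + (-2)·6 = -65 + 52 - 12 = -25

-25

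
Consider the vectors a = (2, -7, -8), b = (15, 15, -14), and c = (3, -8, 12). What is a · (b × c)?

3010

b × c:
i: 15·12 - (-14)·(-8) = 180 - 112 = 68
j: (-14)·3 - 15·12 = -42 - 180 = -222
k: 15·(-8) - 15·3 = -120 - 45 = -165
b × c = (68, -222, -165)
a · (b × c) = 2·68 + (-7)·(-222) + (-8)·(-165) = 136 + 1554 + 1320 = 3010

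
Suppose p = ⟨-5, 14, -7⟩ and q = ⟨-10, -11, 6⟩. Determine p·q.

-146

p · q = (-5)·(-10) + 14·(-11) + (-7)·6 = 50 - 154 - 42 = -146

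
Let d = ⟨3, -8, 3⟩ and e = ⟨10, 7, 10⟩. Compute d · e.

4

d · e = 3·10 + (-8)·7 + 3·10 = 30 - 56 + 30 = 4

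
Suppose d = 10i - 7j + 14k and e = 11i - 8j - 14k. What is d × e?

i: (-7)·(-14) - 14·(-8) = 98 - (-112) = 210
j: 14·11 - 10·(-14) = 154 - (-140) = 294
k: 10·(-8) - (-7)·11 = -80 - (-77) = -3
d × e = (210, 294, -3)

(210, 294, -3)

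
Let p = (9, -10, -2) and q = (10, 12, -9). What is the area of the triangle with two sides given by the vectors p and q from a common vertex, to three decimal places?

122.455

i: (-10)·(-9) - (-2)·12 = 90 - (-24) = 114
j: (-2)·10 - 9·(-9) = -20 - (-81) = 61
k: 9·12 - (-10)·10 = 108 - (-100) = 208
p × q = (114, 61, 208)
|p × q| = √(114² + 61² + 208²) = √59981 ≈ 244.9102
area = ½ · 244.9102 ≈ 122.455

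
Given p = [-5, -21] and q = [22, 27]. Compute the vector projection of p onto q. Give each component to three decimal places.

p · q = (-5)·22 + (-21)·27 = -110 - 567 = -677
|q|² = 484 + 729 = 1213
proj_q p = (-677/1213) · (22, 27) ≈ (-12.279, -15.069)

(-12.279, -15.069)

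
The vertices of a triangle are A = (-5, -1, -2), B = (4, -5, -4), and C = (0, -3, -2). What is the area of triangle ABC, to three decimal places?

AB = (9, -4, -2),  AC = (5, -2, 0)
i: (-4)·0 - (-2)·(-2) = 0 - 4 = -4
j: (-2)·5 - 9·0 = -10 - 0 = -10
k: 9·(-2) - (-4)·5 = -18 - (-20) = 2
AB × AC = (-4, -10, 2)
|AB × AC| = √120 ≈ 10.9545
area = ½ · 10.9545 ≈ 5.477

5.477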